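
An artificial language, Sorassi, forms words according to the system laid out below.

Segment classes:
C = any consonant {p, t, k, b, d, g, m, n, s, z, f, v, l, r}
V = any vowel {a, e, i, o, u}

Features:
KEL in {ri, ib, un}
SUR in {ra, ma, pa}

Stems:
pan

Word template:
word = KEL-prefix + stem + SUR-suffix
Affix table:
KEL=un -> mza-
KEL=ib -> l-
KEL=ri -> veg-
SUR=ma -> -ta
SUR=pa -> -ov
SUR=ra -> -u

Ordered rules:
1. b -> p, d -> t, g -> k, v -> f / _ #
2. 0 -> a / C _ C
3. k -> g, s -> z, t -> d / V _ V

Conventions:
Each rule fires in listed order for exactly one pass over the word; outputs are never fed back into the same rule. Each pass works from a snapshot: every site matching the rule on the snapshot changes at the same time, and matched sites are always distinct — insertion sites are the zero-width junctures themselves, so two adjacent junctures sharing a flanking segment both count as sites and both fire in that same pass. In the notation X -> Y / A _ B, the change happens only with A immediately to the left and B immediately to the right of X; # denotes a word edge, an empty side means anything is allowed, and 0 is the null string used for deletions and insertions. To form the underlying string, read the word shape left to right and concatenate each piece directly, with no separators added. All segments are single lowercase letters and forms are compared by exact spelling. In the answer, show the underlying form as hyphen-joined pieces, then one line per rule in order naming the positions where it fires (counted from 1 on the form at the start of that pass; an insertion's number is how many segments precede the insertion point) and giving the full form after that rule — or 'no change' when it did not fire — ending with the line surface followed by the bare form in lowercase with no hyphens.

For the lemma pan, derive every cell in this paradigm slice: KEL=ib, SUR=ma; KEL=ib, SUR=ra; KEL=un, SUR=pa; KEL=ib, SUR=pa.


cell KEL=ib, SUR=ma:
underlying: l-pan-ta
1. b -> p, d -> t, g -> k, v -> f / _ #: no change
2. 0 -> a / C _ C: inserts after position(s) 1, 4: lapanata
3. k -> g, s -> z, t -> d / V _ V: fires at position(s) 7: lapanada
surface: lapanada

cell KEL=ib, SUR=ra:
underlying: l-pan-u
1. b -> p, d -> t, g -> k, v -> f / _ #: no change
2. 0 -> a / C _ C: inserts after position(s) 1: lapanu
3. k -> g, s -> z, t -> d / V _ V: no change
surface: lapanu

cell KEL=un, SUR=pa:
underlying: mza-pan-ov
1. b -> p, d -> t, g -> k, v -> f / _ #: fires at position(s) 8: mzapanof
2. 0 -> a / C _ C: inserts after position(s) 1: mazapanof
3. k -> g, s -> z, t -> d / V _ V: no change
surface: mazapanof

cell KEL=ib, SUR=pa:
underlying: l-pan-ov
1. b -> p, d -> t, g -> k, v -> f / _ #: fires at position(s) 6: lpanof
2. 0 -> a / C _ C: inserts after position(s) 1: lapanof
3. k -> g, s -> z, t -> d / V _ V: no change
surface: lapanof


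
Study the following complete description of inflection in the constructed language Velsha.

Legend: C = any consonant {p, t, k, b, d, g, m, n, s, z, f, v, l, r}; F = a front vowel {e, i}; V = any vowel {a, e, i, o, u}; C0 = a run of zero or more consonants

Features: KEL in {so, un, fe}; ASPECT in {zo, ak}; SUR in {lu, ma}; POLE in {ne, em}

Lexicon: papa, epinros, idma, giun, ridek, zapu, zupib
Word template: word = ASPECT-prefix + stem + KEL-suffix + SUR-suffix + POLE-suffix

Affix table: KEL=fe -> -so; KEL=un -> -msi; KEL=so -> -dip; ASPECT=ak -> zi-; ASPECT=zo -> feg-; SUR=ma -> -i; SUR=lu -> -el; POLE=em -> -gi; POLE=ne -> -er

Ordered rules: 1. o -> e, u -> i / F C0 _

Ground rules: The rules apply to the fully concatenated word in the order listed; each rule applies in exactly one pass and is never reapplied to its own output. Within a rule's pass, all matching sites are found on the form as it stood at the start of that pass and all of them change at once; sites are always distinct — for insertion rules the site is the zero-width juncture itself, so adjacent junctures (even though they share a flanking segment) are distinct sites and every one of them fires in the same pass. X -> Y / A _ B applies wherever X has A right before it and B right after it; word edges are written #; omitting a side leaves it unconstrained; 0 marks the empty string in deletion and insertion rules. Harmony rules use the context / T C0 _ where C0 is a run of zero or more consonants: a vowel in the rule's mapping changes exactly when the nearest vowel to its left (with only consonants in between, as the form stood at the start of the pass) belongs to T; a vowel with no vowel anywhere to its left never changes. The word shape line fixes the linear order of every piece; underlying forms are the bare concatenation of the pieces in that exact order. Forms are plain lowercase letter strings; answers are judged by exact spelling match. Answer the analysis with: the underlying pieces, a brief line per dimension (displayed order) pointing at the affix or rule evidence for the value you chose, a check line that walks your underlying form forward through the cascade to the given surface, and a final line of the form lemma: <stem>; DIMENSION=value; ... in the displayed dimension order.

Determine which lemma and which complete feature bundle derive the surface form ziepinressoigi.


underlying: zi-epinros-so-i-gi
KEL=fe - signalled by the affix -so
ASPECT=ak - signalled by the affix zi-
SUR=ma - signalled by the affix -i
POLE=em - signalled by the affix -gi
check: ziepinrossoigi -> ziepinressoigi
lemma: epinros; KEL=fe; ASPECT=ak; SUR=ma; POLE=em


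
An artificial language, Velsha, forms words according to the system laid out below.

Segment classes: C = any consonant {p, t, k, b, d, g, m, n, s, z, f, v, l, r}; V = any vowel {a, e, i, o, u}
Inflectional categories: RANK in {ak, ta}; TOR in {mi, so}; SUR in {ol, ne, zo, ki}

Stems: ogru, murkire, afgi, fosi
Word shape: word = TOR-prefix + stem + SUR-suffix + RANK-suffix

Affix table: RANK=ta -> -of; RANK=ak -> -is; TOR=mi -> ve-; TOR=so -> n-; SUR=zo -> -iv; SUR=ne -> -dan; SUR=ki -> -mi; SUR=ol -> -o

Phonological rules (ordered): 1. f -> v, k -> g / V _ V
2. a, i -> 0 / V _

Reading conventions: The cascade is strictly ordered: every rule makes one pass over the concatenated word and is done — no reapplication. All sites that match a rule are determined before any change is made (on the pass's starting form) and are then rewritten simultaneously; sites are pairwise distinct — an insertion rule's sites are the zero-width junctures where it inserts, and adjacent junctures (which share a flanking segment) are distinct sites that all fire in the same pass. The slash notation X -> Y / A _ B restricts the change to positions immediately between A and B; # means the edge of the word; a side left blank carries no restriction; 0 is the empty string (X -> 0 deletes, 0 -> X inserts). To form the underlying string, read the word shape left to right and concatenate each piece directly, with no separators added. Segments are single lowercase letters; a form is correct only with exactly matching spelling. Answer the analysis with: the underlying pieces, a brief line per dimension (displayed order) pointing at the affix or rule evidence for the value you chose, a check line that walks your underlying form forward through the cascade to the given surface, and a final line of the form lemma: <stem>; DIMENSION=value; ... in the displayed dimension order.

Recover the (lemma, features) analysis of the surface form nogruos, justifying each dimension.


underlying: n-ogru-o-is
RANK=ak - signalled by the affix -is
TOR=so - signalled by the affix n-
SUR=ol - signalled by the affix -o
check: nogruois -> nogruois -> nogruos
lemma: ogru; RANK=ak; TOR=so; SUR=ol


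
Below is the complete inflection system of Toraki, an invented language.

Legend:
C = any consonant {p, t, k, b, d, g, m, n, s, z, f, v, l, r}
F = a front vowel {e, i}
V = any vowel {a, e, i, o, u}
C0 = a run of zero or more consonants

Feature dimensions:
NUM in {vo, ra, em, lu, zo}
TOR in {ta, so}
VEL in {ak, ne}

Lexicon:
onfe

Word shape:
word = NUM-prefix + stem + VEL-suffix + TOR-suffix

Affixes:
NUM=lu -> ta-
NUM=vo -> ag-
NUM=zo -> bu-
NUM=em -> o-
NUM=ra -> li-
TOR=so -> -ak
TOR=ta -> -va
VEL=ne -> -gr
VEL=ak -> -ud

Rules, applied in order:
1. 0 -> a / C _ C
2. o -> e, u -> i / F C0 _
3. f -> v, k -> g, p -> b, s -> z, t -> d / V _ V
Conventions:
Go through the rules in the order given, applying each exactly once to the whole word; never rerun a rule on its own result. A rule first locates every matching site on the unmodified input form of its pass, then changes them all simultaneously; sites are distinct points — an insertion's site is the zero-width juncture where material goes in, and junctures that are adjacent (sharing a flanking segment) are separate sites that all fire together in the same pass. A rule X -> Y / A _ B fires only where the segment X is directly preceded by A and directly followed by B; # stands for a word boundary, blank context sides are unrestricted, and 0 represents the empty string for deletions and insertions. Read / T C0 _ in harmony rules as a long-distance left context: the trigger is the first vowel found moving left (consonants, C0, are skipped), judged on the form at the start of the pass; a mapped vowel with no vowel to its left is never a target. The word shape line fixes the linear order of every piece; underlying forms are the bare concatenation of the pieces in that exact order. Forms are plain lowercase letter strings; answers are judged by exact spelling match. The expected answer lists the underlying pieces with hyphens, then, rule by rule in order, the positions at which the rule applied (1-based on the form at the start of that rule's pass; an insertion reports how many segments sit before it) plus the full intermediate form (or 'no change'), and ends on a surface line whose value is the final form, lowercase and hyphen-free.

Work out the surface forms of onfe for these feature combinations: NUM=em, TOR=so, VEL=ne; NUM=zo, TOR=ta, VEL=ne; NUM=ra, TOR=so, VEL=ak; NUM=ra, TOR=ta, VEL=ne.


cell NUM=em, TOR=so, VEL=ne:
underlying: o-onfe-gr-ak
1. 0 -> a / C _ C: inserts after position(s) 3, 6: oonafegarak
2. o -> e, u -> i / F C0 _: no change
3. f -> v, k -> g, p -> b, s -> z, t -> d / V _ V: fires at position(s) 5: oonavegarak
surface: oonavegarak

cell NUM=zo, TOR=ta, VEL=ne:
underlying: bu-onfe-gr-va
1. 0 -> a / C _ C: inserts after position(s) 4, 7, 8: buonafegarava
2. o -> e, u -> i / F C0 _: no change
3. f -> v, k -> g, p -> b, s -> z, t -> d / V _ V: fires at position(s) 6: buonavegarava
surface: buonavegarava

cell NUM=ra, TOR=so, VEL=ak:
underlying: li-onfe-ud-ak
1. 0 -> a / C _ C: inserts after position(s) 4: lionafeudak
2. o -> e, u -> i / F C0 _: fires at position(s) 3, 8: lienafeidak
3. f -> v, k -> g, p -> b, s -> z, t -> d / V _ V: fires at position(s) 6: lienaveidak
surface: lienaveidak

cell NUM=ra, TOR=ta, VEL=ne:
underlying: li-onfe-gr-va
1. 0 -> a / C _ C: inserts after position(s) 4, 7, 8: lionafegarava
2. o -> e, u -> i / F C0 _: fires at position(s) 3: lienafegarava
3. f -> v, k -> g, p -> b, s -> z, t -> d / V _ V: fires at position(s) 6: lienavegarava
surface: lienavegarava


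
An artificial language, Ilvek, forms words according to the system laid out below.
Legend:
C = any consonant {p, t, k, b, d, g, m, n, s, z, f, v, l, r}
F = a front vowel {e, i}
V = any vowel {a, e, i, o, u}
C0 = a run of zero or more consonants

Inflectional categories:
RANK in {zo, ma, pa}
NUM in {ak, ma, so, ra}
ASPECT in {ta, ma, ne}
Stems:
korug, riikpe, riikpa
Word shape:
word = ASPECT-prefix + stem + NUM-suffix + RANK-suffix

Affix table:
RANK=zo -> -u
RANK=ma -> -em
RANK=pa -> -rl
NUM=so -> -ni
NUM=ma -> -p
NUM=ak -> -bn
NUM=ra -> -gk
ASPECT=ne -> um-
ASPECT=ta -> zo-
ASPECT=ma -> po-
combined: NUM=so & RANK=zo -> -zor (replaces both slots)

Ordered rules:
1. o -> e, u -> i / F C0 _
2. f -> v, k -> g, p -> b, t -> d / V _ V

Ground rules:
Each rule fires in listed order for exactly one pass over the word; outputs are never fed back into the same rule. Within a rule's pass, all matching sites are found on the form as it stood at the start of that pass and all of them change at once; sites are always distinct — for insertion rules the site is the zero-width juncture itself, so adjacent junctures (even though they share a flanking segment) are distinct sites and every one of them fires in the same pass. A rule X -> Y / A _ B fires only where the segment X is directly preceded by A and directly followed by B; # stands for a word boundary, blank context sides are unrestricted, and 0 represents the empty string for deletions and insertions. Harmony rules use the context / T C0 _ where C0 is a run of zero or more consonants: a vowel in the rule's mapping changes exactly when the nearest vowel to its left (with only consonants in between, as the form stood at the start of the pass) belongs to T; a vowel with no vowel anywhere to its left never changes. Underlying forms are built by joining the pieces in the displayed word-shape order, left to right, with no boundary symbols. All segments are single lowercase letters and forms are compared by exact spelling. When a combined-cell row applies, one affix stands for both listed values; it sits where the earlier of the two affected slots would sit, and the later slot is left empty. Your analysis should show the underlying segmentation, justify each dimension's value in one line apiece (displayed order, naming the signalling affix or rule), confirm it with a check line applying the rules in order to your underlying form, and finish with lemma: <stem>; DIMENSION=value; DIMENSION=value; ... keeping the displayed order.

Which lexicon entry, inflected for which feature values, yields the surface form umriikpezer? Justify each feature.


underlying: um-riikpe-zor
RANK=zo - signalled by the combined affix row
NUM=so - signalled by the combined affix row
ASPECT=ne - signalled by the affix um-
check: umriikpezor -> umriikpezer -> umriikpezer
lemma: riikpe; RANK=zo; NUM=so; ASPECT=ne


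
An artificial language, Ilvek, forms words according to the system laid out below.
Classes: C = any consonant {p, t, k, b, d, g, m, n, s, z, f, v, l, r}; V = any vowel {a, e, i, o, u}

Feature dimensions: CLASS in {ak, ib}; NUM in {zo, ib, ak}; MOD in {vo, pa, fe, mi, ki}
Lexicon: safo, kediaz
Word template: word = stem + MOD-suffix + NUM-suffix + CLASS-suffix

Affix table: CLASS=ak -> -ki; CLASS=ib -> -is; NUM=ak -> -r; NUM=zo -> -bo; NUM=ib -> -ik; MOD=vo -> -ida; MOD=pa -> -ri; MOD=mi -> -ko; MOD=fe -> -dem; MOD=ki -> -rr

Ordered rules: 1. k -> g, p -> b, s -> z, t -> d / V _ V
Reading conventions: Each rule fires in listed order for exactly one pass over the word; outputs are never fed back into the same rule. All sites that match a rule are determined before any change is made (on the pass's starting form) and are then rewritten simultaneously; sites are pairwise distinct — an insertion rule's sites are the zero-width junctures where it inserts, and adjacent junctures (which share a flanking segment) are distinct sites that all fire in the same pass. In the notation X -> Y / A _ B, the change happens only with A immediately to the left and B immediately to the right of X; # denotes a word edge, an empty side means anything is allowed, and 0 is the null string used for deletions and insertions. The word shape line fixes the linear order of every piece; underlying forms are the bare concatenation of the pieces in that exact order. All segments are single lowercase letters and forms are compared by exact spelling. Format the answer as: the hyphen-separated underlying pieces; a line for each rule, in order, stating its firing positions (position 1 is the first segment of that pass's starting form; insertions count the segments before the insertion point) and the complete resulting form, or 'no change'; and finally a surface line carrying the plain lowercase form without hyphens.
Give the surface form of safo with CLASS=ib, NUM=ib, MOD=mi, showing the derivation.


underlying: safo-ko-ik-is
1. k -> g, p -> b, s -> z, t -> d / V _ V: fires at position(s) 5, 8: safogoigis
surface: safogoigis


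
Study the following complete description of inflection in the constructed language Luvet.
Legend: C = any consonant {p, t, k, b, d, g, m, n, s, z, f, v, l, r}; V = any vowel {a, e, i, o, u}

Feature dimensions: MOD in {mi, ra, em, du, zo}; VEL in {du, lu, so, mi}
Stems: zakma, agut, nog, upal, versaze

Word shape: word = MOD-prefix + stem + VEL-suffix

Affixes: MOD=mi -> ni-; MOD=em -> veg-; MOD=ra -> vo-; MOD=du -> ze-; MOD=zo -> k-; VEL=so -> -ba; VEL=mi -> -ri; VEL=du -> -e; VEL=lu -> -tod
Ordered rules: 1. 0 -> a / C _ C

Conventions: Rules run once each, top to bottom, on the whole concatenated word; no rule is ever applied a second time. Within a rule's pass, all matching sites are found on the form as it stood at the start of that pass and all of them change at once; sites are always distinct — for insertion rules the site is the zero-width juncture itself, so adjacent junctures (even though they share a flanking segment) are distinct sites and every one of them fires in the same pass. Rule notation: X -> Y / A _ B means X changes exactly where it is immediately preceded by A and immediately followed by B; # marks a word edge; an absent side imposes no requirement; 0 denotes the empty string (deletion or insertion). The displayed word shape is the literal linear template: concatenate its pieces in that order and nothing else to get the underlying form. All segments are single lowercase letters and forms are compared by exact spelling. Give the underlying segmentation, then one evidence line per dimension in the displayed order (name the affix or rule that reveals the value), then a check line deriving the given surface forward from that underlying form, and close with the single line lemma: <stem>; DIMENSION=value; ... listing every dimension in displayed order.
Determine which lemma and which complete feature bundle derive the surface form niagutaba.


underlying: ni-agut-ba
MOD=mi - signalled by the affix ni-
VEL=so - signalled by the affix -ba
check: niagutba -> niagutaba
lemma: agut; MOD=mi; VEL=so


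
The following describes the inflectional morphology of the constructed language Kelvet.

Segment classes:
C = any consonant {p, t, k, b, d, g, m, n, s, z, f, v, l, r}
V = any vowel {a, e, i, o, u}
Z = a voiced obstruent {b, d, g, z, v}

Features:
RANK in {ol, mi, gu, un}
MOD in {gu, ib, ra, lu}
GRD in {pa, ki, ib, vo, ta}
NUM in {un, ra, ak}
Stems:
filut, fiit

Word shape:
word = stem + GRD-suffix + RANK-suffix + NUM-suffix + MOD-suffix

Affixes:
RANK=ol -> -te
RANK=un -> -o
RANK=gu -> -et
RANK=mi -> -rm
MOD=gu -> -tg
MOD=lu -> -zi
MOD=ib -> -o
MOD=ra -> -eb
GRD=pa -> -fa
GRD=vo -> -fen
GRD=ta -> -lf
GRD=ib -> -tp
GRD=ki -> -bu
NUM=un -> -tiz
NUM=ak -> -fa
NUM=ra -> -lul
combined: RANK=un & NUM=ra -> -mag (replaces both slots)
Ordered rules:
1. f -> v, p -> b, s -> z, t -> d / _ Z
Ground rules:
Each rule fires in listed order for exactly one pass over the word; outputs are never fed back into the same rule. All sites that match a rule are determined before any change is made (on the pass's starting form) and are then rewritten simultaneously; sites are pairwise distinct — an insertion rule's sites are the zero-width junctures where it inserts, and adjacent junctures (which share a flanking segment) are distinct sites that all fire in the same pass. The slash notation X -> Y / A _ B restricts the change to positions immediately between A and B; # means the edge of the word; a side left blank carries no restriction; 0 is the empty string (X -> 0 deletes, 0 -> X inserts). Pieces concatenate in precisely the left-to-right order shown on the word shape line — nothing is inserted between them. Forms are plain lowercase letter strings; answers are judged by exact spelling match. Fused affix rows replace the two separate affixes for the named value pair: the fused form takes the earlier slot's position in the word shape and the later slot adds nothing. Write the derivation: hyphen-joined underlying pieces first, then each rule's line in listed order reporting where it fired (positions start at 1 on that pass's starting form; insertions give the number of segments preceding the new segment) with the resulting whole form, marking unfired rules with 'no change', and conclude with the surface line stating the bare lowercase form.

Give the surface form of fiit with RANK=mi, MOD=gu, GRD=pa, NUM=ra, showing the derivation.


underlying: fiit-fa-rm-lul-tg
1. f -> v, p -> b, s -> z, t -> d / _ Z: fires at position(s) 12: fiitfarmluldg
surface: fiitfarmluldg


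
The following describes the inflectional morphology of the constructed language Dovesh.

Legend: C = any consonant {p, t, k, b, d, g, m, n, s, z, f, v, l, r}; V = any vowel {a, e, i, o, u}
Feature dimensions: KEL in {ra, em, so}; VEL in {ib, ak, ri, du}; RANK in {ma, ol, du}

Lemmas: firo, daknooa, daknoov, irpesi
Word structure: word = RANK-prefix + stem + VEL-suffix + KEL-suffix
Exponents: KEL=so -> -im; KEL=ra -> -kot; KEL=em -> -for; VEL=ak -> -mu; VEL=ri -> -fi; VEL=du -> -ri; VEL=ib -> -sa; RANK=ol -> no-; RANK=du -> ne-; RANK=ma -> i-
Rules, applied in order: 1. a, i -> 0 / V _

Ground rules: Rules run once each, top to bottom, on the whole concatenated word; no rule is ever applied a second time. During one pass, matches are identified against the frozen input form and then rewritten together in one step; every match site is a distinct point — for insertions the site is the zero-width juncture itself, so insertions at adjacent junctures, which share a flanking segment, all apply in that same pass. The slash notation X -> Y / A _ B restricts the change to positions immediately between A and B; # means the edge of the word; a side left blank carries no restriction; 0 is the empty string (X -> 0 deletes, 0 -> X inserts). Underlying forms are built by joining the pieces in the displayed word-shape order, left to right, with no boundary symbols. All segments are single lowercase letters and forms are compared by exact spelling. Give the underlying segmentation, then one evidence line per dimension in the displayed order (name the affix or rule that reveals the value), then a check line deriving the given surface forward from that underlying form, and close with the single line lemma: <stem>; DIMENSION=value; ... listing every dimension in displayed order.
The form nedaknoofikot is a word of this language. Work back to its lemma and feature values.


underlying: ne-daknooa-fi-kot
KEL=ra - signalled by the affix -kot
VEL=ri - signalled by the affix -fi
RANK=du - signalled by the affix ne-
check: nedaknooafikot -> nedaknoofikot
lemma: daknooa; KEL=ra; VEL=ri; RANK=du


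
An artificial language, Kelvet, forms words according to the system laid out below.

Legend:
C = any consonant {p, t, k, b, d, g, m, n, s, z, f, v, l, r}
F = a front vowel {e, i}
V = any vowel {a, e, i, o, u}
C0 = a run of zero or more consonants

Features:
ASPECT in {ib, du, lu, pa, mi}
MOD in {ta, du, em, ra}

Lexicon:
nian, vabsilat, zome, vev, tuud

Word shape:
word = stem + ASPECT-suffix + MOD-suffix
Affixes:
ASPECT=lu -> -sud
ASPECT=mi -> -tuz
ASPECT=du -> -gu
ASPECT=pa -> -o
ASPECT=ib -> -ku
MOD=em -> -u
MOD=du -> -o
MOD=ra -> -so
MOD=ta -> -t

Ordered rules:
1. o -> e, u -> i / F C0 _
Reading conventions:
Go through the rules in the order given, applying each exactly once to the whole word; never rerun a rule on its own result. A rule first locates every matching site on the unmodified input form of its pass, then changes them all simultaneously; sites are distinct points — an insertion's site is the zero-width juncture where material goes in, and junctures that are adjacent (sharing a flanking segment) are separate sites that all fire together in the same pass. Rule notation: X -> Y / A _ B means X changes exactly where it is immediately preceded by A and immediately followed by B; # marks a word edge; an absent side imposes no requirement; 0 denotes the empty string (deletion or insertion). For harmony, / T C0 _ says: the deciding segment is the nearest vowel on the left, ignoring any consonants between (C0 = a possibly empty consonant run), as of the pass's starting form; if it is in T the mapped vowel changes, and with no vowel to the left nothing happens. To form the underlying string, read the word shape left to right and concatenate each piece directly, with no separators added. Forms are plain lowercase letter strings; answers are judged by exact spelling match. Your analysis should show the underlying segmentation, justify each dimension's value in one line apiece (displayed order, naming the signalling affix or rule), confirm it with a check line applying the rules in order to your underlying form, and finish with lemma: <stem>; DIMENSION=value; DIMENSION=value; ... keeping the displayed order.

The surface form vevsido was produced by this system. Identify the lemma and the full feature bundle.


underlying: vev-sud-o
ASPECT=lu - signalled by the affix -sud
MOD=du - signalled by the affix -o
check: vevsudo -> vevsido
lemma: vev; ASPECT=lu; MOD=du


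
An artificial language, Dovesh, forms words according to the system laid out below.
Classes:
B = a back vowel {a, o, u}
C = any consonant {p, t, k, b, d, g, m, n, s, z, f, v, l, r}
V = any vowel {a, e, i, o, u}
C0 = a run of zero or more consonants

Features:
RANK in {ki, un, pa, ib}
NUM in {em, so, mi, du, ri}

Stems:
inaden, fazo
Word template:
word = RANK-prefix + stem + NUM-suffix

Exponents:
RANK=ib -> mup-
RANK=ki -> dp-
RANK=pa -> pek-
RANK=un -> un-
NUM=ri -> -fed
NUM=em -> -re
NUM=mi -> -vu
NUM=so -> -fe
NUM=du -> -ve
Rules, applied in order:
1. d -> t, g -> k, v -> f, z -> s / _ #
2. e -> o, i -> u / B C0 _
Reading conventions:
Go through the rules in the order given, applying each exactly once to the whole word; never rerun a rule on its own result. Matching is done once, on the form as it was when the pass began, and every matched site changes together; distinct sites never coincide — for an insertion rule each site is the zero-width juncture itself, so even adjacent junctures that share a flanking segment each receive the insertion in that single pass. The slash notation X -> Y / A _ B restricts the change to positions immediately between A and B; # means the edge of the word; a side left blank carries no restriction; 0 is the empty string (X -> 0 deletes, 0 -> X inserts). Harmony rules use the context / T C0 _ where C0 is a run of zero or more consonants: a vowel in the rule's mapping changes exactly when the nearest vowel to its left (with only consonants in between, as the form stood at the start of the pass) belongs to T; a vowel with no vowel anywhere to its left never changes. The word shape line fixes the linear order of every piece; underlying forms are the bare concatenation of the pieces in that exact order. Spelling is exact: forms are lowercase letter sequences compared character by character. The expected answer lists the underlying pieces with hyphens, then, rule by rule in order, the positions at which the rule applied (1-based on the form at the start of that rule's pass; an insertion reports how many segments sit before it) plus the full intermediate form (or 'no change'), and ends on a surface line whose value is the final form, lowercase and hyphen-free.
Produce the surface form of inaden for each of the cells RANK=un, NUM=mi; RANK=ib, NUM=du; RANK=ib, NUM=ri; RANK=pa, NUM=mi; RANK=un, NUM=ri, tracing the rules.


cell RANK=un, NUM=mi:
underlying: un-inaden-vu
1. d -> t, g -> k, v -> f, z -> s / _ #: no change
2. e -> o, i -> u / B C0 _: fires at position(s) 3, 7: ununadonvu
surface: ununadonvu

cell RANK=ib, NUM=du:
underlying: mup-inaden-ve
1. d -> t, g -> k, v -> f, z -> s / _ #: no change
2. e -> o, i -> u / B C0 _: fires at position(s) 4, 8: mupunadonve
surface: mupunadonve

cell RANK=ib, NUM=ri:
underlying: mup-inaden-fed
1. d -> t, g -> k, v -> f, z -> s / _ #: fires at position(s) 12: mupinadenfet
2. e -> o, i -> u / B C0 _: fires at position(s) 4, 8: mupunadonfet
surface: mupunadonfet

cell RANK=pa, NUM=mi:
underlying: pek-inaden-vu
1. d -> t, g -> k, v -> f, z -> s / _ #: no change
2. e -> o, i -> u / B C0 _: fires at position(s) 8: pekinadonvu
surface: pekinadonvu

cell RANK=un, NUM=ri:
underlying: un-inaden-fed
1. d -> t, g -> k, v -> f, z -> s / _ #: fires at position(s) 11: uninadenfet
2. e -> o, i -> u / B C0 _: fires at position(s) 3, 7: ununadonfet
surface: ununadonfet


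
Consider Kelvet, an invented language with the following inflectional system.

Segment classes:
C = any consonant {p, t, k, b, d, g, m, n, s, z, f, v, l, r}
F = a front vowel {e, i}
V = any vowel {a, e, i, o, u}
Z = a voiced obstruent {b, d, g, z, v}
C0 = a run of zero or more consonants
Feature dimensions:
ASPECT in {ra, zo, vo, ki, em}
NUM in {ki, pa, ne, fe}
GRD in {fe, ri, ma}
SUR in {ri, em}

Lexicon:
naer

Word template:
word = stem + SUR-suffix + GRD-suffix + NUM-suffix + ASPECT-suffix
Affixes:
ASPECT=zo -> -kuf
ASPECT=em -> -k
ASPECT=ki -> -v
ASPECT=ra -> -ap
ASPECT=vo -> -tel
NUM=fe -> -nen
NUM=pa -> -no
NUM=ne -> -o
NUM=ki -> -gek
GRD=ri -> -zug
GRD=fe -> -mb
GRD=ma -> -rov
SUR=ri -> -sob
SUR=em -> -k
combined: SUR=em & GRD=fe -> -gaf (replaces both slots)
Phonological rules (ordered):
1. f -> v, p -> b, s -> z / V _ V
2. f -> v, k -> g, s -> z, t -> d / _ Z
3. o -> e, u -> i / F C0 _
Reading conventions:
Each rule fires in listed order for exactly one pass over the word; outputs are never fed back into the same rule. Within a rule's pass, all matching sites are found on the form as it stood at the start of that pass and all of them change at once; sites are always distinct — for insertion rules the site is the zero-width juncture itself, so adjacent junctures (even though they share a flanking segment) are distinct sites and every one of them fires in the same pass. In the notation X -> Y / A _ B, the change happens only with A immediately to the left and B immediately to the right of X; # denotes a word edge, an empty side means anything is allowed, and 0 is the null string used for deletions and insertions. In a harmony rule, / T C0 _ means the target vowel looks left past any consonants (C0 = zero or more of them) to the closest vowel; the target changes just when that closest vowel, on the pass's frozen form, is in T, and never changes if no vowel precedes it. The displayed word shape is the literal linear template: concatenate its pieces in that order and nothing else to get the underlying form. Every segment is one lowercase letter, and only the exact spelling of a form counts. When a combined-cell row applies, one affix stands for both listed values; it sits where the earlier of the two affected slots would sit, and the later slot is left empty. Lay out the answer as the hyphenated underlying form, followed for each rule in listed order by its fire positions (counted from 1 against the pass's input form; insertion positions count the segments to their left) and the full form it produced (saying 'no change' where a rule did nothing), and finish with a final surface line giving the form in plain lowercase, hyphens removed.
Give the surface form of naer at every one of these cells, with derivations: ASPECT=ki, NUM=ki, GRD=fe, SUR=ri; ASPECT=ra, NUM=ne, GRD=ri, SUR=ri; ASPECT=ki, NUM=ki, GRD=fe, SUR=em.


cell ASPECT=ki, NUM=ki, GRD=fe, SUR=ri:
underlying: naer-sob-mb-gek-v
1. f -> v, p -> b, s -> z / V _ V: no change
2. f -> v, k -> g, s -> z, t -> d / _ Z: fires at position(s) 12: naersobmbgegv
3. o -> e, u -> i / F C0 _: fires at position(s) 6: naersebmbgegv
surface: naersebmbgegv

cell ASPECT=ra, NUM=ne, GRD=ri, SUR=ri:
underlying: naer-sob-zug-o-ap
1. f -> v, p -> b, s -> z / V _ V: no change
2. f -> v, k -> g, s -> z, t -> d / _ Z: no change
3. o -> e, u -> i / F C0 _: fires at position(s) 6: naersebzugoap
surface: naersebzugoap

cell ASPECT=ki, NUM=ki, GRD=fe, SUR=em:
underlying: naer-gaf-gek-v
1. f -> v, p -> b, s -> z / V _ V: no change
2. f -> v, k -> g, s -> z, t -> d / _ Z: fires at position(s) 7, 10: naergavgegv
3. o -> e, u -> i / F C0 _: no change
surface: naergavgegv


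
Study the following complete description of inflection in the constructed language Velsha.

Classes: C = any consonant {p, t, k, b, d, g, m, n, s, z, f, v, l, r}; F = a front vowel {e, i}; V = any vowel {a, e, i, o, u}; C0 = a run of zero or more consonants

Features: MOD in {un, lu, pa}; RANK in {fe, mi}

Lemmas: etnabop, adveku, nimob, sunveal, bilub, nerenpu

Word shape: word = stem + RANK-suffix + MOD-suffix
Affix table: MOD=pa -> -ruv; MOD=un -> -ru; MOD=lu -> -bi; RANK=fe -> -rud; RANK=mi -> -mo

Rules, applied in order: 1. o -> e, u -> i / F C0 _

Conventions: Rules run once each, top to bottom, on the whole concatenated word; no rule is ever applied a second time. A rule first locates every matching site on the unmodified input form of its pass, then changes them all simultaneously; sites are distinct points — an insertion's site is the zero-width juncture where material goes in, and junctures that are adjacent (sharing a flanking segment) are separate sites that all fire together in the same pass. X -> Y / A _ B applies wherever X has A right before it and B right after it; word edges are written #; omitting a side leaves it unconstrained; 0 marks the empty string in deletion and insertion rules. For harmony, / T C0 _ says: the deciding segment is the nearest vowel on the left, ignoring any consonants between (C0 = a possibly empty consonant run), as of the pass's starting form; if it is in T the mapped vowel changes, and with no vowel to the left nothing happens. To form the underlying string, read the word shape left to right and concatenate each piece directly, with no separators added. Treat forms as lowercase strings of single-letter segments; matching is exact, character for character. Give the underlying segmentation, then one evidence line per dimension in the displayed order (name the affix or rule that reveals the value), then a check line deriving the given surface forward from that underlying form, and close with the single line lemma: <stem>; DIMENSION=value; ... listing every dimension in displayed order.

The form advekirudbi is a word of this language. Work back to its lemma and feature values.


underlying: adveku-rud-bi
MOD=lu - signalled by the affix -bi
RANK=fe - signalled by the affix -rud
check: advekurudbi -> advekirudbi
lemma: adveku; MOD=lu; RANK=fe


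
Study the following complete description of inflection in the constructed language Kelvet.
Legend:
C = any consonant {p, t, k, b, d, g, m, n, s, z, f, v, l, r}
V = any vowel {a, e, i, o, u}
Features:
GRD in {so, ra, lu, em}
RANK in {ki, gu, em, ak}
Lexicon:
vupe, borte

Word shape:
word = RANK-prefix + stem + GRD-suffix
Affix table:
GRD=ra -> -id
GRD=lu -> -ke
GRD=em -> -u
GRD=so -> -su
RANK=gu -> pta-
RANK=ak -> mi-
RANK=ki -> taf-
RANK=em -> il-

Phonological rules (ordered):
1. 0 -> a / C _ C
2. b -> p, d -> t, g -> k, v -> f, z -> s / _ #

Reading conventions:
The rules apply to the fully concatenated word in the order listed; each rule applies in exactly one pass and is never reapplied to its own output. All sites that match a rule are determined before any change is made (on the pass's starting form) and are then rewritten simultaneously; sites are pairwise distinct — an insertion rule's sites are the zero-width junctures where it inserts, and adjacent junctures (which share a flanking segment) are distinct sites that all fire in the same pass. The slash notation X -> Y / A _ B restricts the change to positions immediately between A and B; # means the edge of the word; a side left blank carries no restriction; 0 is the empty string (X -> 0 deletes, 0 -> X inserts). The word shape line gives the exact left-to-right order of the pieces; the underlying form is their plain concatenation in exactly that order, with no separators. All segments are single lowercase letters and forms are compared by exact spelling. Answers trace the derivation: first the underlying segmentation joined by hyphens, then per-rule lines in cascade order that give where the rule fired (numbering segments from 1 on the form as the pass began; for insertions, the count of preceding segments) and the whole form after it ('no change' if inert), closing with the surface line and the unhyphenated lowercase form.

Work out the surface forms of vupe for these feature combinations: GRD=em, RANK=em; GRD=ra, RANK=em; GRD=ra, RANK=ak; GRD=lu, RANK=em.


cell GRD=em, RANK=em:
underlying: il-vupe-u
1. 0 -> a / C _ C: inserts after position(s) 2: ilavupeu
2. b -> p, d -> t, g -> k, v -> f, z -> s / _ #: no change
surface: ilavupeu

cell GRD=ra, RANK=em:
underlying: il-vupe-id
1. 0 -> a / C _ C: inserts after position(s) 2: ilavupeid
2. b -> p, d -> t, g -> k, v -> f, z -> s / _ #: fires at position(s) 9: ilavupeit
surface: ilavupeit

cell GRD=ra, RANK=ak:
underlying: mi-vupe-id
1. 0 -> a / C _ C: no change
2. b -> p, d -> t, g -> k, v -> f, z -> s / _ #: fires at position(s) 8: mivupeit
surface: mivupeit

cell GRD=lu, RANK=em:
underlying: il-vupe-ke
1. 0 -> a / C _ C: inserts after position(s) 2: ilavupeke
2. b -> p, d -> t, g -> k, v -> f, z -> s / _ #: no change
surface: ilavupeke


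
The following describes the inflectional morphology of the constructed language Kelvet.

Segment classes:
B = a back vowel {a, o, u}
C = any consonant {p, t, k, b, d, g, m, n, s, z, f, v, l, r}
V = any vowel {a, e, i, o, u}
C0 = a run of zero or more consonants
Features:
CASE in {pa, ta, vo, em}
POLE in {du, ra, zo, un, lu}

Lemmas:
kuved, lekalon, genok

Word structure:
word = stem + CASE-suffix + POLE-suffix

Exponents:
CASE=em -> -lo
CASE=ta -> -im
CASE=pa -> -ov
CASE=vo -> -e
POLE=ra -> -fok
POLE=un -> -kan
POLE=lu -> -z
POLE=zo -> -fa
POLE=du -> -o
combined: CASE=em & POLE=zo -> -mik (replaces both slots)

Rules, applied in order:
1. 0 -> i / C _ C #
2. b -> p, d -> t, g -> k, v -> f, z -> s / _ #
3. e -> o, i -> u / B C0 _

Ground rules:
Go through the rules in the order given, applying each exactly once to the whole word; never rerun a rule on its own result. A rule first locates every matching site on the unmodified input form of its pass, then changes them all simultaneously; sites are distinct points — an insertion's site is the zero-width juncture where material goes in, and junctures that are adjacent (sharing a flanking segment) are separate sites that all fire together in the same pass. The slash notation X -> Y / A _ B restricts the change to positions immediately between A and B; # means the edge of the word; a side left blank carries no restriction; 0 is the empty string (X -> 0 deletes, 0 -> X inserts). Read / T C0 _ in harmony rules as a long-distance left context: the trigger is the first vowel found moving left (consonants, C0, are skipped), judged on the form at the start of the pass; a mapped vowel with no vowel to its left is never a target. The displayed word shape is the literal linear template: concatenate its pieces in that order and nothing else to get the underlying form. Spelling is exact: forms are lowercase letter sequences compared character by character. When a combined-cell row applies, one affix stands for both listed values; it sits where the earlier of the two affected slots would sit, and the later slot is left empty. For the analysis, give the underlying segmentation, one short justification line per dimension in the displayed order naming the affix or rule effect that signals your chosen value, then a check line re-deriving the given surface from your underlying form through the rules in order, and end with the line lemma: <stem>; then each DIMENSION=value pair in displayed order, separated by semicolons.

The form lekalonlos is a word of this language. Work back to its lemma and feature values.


underlying: lekalon-lo-z
CASE=em - signalled by the affix -lo
POLE=lu - signalled by the affix -z
check: lekalonloz -> lekalonloz -> lekalonlos -> lekalonlos
lemma: lekalon; CASE=em; POLE=lu


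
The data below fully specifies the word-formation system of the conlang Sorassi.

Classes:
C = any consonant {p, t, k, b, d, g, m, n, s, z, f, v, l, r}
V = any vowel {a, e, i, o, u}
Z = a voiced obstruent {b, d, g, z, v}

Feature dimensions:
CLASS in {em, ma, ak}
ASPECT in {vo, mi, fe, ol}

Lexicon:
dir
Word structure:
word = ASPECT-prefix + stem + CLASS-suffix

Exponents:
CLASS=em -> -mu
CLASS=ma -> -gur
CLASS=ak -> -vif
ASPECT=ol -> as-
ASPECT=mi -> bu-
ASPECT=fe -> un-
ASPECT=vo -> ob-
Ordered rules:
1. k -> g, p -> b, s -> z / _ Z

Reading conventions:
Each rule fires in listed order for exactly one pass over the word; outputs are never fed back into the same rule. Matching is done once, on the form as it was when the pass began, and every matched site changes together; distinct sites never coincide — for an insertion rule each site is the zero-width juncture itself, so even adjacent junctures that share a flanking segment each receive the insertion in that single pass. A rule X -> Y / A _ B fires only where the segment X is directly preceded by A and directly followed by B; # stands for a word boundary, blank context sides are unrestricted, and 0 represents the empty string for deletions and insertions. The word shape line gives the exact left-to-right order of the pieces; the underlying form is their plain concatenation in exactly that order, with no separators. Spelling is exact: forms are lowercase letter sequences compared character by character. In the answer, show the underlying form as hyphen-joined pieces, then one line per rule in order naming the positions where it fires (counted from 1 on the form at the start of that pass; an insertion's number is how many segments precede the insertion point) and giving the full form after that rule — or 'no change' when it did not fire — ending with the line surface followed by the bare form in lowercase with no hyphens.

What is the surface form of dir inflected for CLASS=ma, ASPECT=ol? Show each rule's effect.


underlying: as-dir-gur
1. k -> g, p -> b, s -> z / _ Z: fires at position(s) 2: azdirgur
surface: azdirgur
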